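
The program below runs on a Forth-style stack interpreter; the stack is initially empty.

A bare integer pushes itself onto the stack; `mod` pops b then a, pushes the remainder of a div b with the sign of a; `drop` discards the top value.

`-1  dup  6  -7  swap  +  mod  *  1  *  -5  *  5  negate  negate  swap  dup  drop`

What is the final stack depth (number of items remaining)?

-1     → [-1]
dup    → [-1, -1]
6      → [-1, -1, 6]
-7     → [-1, -1, 6, -7]
swap   → [-1, -1, -7, 6]
+      → [-1, -1, -1]
mod    → [-1, 0]
*      → [0]
1      → [0, 1]
*      → [0]
-5     → [0, -5]
*      → [0]
5      → [0, 5]
negate → [0, -5]
negate → [0, 5]
swap   → [5, 0]
dup    → [5, 0, 0]
drop   → [5, 0]

2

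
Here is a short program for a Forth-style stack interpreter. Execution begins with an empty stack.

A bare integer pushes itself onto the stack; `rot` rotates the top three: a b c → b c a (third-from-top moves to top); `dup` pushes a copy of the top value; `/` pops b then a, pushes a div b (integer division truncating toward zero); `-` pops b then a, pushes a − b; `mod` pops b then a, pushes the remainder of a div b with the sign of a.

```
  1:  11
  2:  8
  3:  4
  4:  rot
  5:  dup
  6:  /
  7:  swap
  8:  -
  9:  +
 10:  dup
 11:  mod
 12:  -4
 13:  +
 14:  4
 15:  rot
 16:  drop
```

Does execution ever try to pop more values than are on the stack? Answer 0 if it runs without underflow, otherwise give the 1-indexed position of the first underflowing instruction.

11   : 11
8    : 11 8
4    : 11 8 4
rot  : 8 4 11
dup  : 8 4 11 11
/    : 8 4 1
swap : 8 1 4
-    : 8 -3
+    : 5
dup  : 5 5
mod  : 0
-4   : 0 -4
+    : -4
4    : -4 4
rot  — needs 3 operands, stack has 2 → underflow

15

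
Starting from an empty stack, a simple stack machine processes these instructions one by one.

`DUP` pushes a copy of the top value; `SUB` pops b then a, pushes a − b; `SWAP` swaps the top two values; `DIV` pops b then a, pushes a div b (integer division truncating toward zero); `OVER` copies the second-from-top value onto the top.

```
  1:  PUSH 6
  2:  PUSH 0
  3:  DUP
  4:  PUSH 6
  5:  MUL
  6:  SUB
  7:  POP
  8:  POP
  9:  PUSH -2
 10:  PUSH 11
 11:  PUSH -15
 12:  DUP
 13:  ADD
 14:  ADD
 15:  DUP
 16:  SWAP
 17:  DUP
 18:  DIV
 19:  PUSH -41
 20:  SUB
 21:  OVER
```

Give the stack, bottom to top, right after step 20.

[-2, -19, 42]

PUSH 6    [6]
PUSH 0    [6, 0]
DUP       [6, 0, 0]
PUSH 6    [6, 0, 0, 6]
MUL       [6, 0, 0]
SUB       [6, 0]
POP       [6]
POP       []
PUSH -2   [-2]
PUSH 11   [-2, 11]
PUSH -15  [-2, 11, -15]
DUP       [-2, 11, -15, -15]
ADD       [-2, 11, -30]
ADD       [-2, -19]
DUP       [-2, -19, -19]
SWAP      [-2, -19, -19]
DUP       [-2, -19, -19, -19]
DIV       [-2, -19, 1]
PUSH -41  [-2, -19, 1, -41]
SUB       [-2, -19, 42]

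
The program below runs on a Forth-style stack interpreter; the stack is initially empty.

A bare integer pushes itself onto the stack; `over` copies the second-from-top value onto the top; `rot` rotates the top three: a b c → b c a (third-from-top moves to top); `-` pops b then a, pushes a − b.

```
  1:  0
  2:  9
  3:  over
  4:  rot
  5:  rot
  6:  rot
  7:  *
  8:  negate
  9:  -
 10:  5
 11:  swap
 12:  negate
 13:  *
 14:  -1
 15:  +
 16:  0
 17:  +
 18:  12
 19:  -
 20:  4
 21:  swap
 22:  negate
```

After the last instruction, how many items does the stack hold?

0      -> [0]
9      -> [0, 9]
over   -> [0, 9, 0]
rot    -> [9, 0, 0]
rot    -> [0, 0, 9]
rot    -> [0, 9, 0]
*      -> [0, 0]
negate -> [0, 0]
-      -> [0]
5      -> [0, 5]
swap   -> [5, 0]
negate -> [5, 0]
*      -> [0]
-1     -> [0, -1]
+      -> [-1]
0      -> [-1, 0]
+      -> [-1]
12     -> [-1, 12]
-      -> [-13]
4      -> [-13, 4]
swap   -> [4, -13]
negate -> [4, 13]

2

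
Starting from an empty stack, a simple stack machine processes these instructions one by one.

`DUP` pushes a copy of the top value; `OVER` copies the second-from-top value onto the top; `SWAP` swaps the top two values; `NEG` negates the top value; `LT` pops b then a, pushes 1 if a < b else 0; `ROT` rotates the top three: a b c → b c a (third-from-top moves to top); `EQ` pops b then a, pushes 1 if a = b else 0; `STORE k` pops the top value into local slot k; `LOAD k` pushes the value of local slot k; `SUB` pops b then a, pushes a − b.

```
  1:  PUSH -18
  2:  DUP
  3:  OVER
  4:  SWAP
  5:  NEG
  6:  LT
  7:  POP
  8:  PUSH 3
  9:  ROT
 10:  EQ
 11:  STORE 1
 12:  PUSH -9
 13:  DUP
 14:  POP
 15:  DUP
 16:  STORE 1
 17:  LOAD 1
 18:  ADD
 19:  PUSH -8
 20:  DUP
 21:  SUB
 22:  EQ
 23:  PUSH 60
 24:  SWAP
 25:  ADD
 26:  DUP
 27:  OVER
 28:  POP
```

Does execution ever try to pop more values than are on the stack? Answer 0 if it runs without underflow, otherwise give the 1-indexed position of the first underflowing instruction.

PUSH -18 -> -18
DUP      -> -18 -18
OVER     -> -18 -18 -18
SWAP     -> -18 -18 -18
NEG      -> -18 -18 18
LT       -> -18 1
POP      -> -18
PUSH 3   -> -18 3
ROT  — needs 3 operands, stack has 2 → underflow

9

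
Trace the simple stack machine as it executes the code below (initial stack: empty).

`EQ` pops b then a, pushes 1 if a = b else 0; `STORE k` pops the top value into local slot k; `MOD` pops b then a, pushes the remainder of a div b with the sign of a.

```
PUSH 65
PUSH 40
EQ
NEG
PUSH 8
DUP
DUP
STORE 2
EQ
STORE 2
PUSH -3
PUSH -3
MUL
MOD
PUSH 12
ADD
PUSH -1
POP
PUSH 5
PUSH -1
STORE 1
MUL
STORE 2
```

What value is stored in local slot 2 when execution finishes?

PUSH 65  [65]
PUSH 40  [65, 40]
EQ       [0]
NEG      [0]
PUSH 8   [0, 8]
DUP      [0, 8, 8]
DUP      [0, 8, 8, 8]
STORE 2  [0, 8, 8]
EQ       [0, 1]
STORE 2  [0]
PUSH -3  [0, -3]
PUSH -3  [0, -3, -3]
MUL      [0, 9]
MOD      [0]
PUSH 12  [0, 12]
ADD      [12]
PUSH -1  [12, -1]
POP      [12]
PUSH 5   [12, 5]
PUSH -1  [12, 5, -1]
STORE 1  [12, 5]
MUL      [60]
STORE 2  []

60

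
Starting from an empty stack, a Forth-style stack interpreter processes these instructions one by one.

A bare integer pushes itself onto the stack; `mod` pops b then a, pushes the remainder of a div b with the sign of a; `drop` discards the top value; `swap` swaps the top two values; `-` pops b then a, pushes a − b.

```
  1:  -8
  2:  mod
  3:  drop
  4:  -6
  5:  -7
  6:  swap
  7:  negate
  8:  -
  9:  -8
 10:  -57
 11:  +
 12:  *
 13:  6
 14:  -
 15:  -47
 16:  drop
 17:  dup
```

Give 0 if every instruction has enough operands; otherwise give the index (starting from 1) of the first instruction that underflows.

2

-8  [-8]
mod  — needs 2 operands, stack has 1 → underflow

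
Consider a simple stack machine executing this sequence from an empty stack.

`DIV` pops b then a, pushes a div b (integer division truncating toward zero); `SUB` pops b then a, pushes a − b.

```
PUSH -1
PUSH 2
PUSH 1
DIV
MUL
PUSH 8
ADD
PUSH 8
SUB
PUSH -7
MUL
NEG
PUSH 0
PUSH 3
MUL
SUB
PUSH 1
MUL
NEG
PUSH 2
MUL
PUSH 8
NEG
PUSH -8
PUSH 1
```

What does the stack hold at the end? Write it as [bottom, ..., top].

PUSH -1 : -1
PUSH 2  : -1 2
PUSH 1  : -1 2 1
DIV     : -1 2
MUL     : -2
PUSH 8  : -2 8
ADD     : 6
PUSH 8  : 6 8
SUB     : -2
PUSH -7 : -2 -7
MUL     : 14
NEG     : -14
PUSH 0  : -14 0
PUSH 3  : -14 0 3
MUL     : -14 0
SUB     : -14
PUSH 1  : -14 1
MUL     : -14
NEG     : 14
PUSH 2  : 14 2
MUL     : 28
PUSH 8  : 28 8
NEG     : 28 -8
PUSH -8 : 28 -8 -8
PUSH 1  : 28 -8 -8 1

[28, -8, -8, 1]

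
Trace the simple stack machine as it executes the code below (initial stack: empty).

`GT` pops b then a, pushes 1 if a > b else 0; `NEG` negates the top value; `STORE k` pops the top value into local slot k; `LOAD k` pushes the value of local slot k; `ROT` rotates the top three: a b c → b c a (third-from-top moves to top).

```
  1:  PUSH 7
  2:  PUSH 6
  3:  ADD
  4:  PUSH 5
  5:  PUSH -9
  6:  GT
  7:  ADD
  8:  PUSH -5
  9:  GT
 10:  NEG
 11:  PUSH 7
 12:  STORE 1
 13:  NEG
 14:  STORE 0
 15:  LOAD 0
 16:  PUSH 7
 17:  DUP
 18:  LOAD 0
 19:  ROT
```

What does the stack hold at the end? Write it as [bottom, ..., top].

PUSH 7  : 7
PUSH 6  : 7 6
ADD     : 13
PUSH 5  : 13 5
PUSH -9 : 13 5 -9
GT      : 13 1
ADD     : 14
PUSH -5 : 14 -5
GT      : 1
NEG     : -1
PUSH 7  : -1 7
STORE 1 : -1
NEG     : 1
STORE 0 : (empty)
LOAD 0  : 1
PUSH 7  : 1 7
DUP     : 1 7 7
LOAD 0  : 1 7 7 1
ROT     : 1 7 1 7

[1, 7, 1, 7]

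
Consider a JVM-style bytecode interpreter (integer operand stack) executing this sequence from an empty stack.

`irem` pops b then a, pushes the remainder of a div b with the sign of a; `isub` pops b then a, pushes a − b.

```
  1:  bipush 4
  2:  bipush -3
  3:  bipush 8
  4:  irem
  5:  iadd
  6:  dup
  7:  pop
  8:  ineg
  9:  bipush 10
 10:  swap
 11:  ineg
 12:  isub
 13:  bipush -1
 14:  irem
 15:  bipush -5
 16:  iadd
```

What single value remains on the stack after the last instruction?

-5

bipush 4  -> 4
bipush -3 -> 4 -3
bipush 8  -> 4 -3 8
irem      -> 4 -3
iadd      -> 1
dup       -> 1 1
pop       -> 1
ineg      -> -1
bipush 10 -> -1 10
swap      -> 10 -1
ineg      -> 10 1
isub      -> 9
bipush -1 -> 9 -1
irem      -> 0
bipush -5 -> 0 -5
iadd      -> -5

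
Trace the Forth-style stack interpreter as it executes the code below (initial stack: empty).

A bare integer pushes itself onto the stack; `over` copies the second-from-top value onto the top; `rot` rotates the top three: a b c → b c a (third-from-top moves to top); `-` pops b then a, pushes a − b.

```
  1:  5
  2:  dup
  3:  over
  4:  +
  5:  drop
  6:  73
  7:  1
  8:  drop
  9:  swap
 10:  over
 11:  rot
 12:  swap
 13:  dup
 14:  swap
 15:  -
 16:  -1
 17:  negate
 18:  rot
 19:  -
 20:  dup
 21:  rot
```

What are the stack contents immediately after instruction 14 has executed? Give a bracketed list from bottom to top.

[5, 73, 73, 73]

5    : [5]
dup  : [5, 5]
over : [5, 5, 5]
+    : [5, 10]
drop : [5]
73   : [5, 73]
1    : [5, 73, 1]
drop : [5, 73]
swap : [73, 5]
over : [73, 5, 73]
rot  : [5, 73, 73]
swap : [5, 73, 73]
dup  : [5, 73, 73, 73]
swap : [5, 73, 73, 73]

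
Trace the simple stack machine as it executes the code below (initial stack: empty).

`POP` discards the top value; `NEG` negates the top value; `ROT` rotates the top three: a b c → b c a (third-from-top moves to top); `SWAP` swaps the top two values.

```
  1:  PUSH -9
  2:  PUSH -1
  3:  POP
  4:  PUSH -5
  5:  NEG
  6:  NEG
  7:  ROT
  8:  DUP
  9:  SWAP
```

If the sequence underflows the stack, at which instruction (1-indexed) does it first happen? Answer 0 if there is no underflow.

7

PUSH -9  [-9]
PUSH -1  [-9, -1]
POP      [-9]
PUSH -5  [-9, -5]
NEG      [-9, 5]
NEG      [-9, -5]
ROT  — needs 3 operands, stack has 2 → underflow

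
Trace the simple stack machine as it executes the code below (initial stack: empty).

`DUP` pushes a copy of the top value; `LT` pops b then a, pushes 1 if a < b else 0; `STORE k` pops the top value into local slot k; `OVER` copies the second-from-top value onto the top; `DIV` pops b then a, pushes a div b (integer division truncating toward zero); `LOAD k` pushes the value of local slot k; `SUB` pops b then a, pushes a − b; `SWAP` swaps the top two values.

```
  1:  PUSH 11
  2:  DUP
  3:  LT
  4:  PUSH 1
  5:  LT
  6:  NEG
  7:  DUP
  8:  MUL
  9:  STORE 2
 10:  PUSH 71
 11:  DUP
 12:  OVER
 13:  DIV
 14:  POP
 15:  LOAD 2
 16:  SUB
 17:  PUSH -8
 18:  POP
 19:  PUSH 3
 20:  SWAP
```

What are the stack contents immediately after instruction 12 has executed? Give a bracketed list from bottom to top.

[71, 71, 71]

PUSH 11  [11]
DUP      [11, 11]
LT       [0]
PUSH 1   [0, 1]
LT       [1]
NEG      [-1]
DUP      [-1, -1]
MUL      [1]
STORE 2  []
PUSH 71  [71]
DUP      [71, 71]
OVER     [71, 71, 71]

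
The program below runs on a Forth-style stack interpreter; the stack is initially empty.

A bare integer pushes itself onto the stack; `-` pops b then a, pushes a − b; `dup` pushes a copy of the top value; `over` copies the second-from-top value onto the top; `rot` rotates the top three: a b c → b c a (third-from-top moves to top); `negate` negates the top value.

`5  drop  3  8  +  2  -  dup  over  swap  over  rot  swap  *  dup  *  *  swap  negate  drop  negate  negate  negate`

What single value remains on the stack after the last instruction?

5      → 5
drop   → (empty)
3      → 3
8      → 3 8
+      → 11
2      → 11 2
-      → 9
dup    → 9 9
over   → 9 9 9
swap   → 9 9 9
over   → 9 9 9 9
rot    → 9 9 9 9
swap   → 9 9 9 9
*      → 9 9 81
dup    → 9 9 81 81
*      → 9 9 6561
*      → 9 59049
swap   → 59049 9
negate → 59049 -9
drop   → 59049
negate → -59049
negate → 59049
negate → -59049

-59049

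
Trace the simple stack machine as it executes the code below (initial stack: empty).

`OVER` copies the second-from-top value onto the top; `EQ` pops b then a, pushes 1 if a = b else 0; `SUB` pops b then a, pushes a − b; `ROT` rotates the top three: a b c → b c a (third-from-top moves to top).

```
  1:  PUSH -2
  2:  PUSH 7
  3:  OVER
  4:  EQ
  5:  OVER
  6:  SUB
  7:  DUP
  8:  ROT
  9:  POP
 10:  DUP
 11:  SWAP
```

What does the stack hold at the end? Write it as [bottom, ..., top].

PUSH -2 : [-2]
PUSH 7  : [-2, 7]
OVER    : [-2, 7, -2]
EQ      : [-2, 0]
OVER    : [-2, 0, -2]
SUB     : [-2, 2]
DUP     : [-2, 2, 2]
ROT     : [2, 2, -2]
POP     : [2, 2]
DUP     : [2, 2, 2]
SWAP    : [2, 2, 2]

[2, 2, 2]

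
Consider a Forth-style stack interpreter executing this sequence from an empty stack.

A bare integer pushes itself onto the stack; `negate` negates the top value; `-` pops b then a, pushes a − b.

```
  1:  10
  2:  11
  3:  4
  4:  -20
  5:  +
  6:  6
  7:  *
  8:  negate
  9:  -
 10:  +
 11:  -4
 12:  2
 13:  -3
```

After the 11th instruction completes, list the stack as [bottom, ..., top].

[-75, -4]

10     → 10
11     → 10 11
4      → 10 11 4
-20    → 10 11 4 -20
+      → 10 11 -16
6      → 10 11 -16 6
*      → 10 11 -96
negate → 10 11 96
-      → 10 -85
+      → -75
-4     → -75 -4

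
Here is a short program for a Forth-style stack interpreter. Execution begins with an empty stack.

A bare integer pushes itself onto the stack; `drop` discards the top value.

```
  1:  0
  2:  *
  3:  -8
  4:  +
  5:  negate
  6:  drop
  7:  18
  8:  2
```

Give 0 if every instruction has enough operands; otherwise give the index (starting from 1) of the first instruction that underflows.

2

0 : 0
*  — needs 2 operands, stack has 1 → underflow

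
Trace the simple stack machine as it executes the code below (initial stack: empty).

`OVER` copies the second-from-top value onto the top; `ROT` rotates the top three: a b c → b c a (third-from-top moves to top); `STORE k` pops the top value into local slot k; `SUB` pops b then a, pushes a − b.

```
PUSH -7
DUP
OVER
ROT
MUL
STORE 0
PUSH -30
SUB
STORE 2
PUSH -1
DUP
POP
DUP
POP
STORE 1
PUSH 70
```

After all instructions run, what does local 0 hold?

49

PUSH -7  -> -7
DUP      -> -7 -7
OVER     -> -7 -7 -7
ROT      -> -7 -7 -7
MUL      -> -7 49
STORE 0  -> -7
PUSH -30 -> -7 -30
SUB      -> 23
STORE 2  -> (empty)
PUSH -1  -> -1
DUP      -> -1 -1
POP      -> -1
DUP      -> -1 -1
POP      -> -1
STORE 1  -> (empty)
PUSH 70  -> 70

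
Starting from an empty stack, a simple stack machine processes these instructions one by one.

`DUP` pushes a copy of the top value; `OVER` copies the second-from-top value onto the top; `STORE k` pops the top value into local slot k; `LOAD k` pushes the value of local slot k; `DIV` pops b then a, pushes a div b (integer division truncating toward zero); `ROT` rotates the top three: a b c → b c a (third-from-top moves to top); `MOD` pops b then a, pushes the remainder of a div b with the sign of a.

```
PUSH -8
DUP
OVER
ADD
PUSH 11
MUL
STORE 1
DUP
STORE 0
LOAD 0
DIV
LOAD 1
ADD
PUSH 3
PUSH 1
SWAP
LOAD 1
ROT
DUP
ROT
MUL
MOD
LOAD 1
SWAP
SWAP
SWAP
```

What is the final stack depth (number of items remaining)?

4

PUSH -8 → [-8]
DUP     → [-8, -8]
OVER    → [-8, -8, -8]
ADD     → [-8, -16]
PUSH 11 → [-8, -16, 11]
MUL     → [-8, -176]
STORE 1 → [-8]
DUP     → [-8, -8]
STORE 0 → [-8]
LOAD 0  → [-8, -8]
DIV     → [1]
LOAD 1  → [1, -176]
ADD     → [-175]
PUSH 3  → [-175, 3]
PUSH 1  → [-175, 3, 1]
SWAP    → [-175, 1, 3]
LOAD 1  → [-175, 1, 3, -176]
ROT     → [-175, 3, -176, 1]
DUP     → [-175, 3, -176, 1, 1]
ROT     → [-175, 3, 1, 1, -176]
MUL     → [-175, 3, 1, -176]
MOD     → [-175, 3, 1]
LOAD 1  → [-175, 3, 1, -176]
SWAP    → [-175, 3, -176, 1]
SWAP    → [-175, 3, 1, -176]
SWAP    → [-175, 3, -176, 1]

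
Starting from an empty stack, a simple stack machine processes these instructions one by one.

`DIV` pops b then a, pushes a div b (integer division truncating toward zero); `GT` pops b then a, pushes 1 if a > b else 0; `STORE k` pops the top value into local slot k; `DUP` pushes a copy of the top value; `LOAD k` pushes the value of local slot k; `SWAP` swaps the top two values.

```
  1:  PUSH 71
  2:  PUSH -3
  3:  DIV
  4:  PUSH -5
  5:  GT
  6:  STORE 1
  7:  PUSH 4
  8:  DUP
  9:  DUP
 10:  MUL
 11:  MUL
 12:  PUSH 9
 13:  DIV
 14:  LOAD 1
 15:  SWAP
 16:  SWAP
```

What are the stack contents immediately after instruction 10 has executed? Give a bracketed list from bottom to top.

PUSH 71 : 71
PUSH -3 : 71 -3
DIV     : -23
PUSH -5 : -23 -5
GT      : 0
STORE 1 : (empty)
PUSH 4  : 4
DUP     : 4 4
DUP     : 4 4 4
MUL     : 4 16

[4, 16]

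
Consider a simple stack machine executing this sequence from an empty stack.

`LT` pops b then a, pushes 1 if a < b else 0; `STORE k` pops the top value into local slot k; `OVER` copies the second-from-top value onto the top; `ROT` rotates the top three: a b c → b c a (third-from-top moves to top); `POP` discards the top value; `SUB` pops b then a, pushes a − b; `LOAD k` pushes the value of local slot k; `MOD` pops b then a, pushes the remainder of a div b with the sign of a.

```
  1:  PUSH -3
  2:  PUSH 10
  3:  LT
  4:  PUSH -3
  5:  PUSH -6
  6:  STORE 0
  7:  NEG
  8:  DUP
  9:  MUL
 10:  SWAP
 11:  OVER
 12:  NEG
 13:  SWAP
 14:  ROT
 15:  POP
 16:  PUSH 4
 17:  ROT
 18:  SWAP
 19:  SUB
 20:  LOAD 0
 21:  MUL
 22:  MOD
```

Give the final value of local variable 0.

-6

PUSH -3 -> -3
PUSH 10 -> -3 10
LT      -> 1
PUSH -3 -> 1 -3
PUSH -6 -> 1 -3 -6
STORE 0 -> 1 -3
NEG     -> 1 3
DUP     -> 1 3 3
MUL     -> 1 9
SWAP    -> 9 1
OVER    -> 9 1 9
NEG     -> 9 1 -9
SWAP    -> 9 -9 1
ROT     -> -9 1 9
POP     -> -9 1
PUSH 4  -> -9 1 4
ROT     -> 1 4 -9
SWAP    -> 1 -9 4
SUB     -> 1 -13
LOAD 0  -> 1 -13 -6
MUL     -> 1 78
MOD     -> 1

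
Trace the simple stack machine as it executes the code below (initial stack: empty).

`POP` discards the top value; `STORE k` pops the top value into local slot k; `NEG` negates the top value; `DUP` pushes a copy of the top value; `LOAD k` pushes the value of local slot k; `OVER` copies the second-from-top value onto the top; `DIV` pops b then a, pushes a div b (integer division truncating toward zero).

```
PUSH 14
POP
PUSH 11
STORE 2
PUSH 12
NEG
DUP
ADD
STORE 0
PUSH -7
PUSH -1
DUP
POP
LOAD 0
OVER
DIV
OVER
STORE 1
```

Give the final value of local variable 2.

PUSH 14 -> [14]
POP     -> []
PUSH 11 -> [11]
STORE 2 -> []
PUSH 12 -> [12]
NEG     -> [-12]
DUP     -> [-12, -12]
ADD     -> [-24]
STORE 0 -> []
PUSH -7 -> [-7]
PUSH -1 -> [-7, -1]
DUP     -> [-7, -1, -1]
POP     -> [-7, -1]
LOAD 0  -> [-7, -1, -24]
OVER    -> [-7, -1, -24, -1]
DIV     -> [-7, -1, 24]
OVER    -> [-7, -1, 24, -1]
STORE 1 -> [-7, -1, 24]

11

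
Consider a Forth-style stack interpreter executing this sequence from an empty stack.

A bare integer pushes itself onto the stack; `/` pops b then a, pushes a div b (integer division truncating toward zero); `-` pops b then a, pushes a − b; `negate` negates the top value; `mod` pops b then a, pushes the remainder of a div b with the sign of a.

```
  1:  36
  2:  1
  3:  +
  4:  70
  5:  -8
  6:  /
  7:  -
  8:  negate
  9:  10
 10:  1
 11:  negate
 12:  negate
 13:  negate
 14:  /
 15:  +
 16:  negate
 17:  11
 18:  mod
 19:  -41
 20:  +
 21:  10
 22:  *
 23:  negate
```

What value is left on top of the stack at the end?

410

36     → [36]
1      → [36, 1]
+      → [37]
70     → [37, 70]
-8     → [37, 70, -8]
/      → [37, -8]
-      → [45]
negate → [-45]
10     → [-45, 10]
1      → [-45, 10, 1]
negate → [-45, 10, -1]
negate → [-45, 10, 1]
negate → [-45, 10, -1]
/      → [-45, -10]
+      → [-55]
negate → [55]
11     → [55, 11]
mod    → [0]
-41    → [0, -41]
+      → [-41]
10     → [-41, 10]
*      → [-410]
negate → [410]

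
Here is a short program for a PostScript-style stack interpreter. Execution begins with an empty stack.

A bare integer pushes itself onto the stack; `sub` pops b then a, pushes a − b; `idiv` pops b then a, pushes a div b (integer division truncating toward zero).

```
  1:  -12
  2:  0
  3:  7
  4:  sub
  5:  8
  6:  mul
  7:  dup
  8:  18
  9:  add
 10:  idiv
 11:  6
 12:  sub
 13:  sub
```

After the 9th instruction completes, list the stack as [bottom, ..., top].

[-12, -56, -38]

-12  -12
0    -12 0
7    -12 0 7
sub  -12 -7
8    -12 -7 8
mul  -12 -56
dup  -12 -56 -56
18   -12 -56 -56 18
add  -12 -56 -38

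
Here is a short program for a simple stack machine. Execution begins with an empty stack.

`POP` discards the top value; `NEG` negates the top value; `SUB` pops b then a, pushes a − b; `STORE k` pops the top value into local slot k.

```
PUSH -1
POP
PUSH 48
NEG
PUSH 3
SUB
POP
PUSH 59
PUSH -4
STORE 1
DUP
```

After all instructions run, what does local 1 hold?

PUSH -1  [-1]
POP      []
PUSH 48  [48]
NEG      [-48]
PUSH 3   [-48, 3]
SUB      [-51]
POP      []
PUSH 59  [59]
PUSH -4  [59, -4]
STORE 1  [59]
DUP      [59, 59]

-4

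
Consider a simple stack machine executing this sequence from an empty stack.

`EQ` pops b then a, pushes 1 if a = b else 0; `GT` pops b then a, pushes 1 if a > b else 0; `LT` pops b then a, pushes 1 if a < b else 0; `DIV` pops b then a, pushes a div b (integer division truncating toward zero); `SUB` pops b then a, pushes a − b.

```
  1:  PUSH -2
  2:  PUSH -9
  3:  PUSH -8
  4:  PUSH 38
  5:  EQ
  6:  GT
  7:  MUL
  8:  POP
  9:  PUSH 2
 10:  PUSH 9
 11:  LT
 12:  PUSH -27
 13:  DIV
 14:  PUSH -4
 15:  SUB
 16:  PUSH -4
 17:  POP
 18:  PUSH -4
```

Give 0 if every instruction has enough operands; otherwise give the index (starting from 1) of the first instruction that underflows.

0

PUSH -2  : -2
PUSH -9  : -2 -9
PUSH -8  : -2 -9 -8
PUSH 38  : -2 -9 -8 38
EQ       : -2 -9 0
GT       : -2 0
MUL      : 0
POP      : (empty)
PUSH 2   : 2
PUSH 9   : 2 9
LT       : 1
PUSH -27 : 1 -27
DIV      : 0
PUSH -4  : 0 -4
SUB      : 4
PUSH -4  : 4 -4
POP      : 4
PUSH -4  : 4 -4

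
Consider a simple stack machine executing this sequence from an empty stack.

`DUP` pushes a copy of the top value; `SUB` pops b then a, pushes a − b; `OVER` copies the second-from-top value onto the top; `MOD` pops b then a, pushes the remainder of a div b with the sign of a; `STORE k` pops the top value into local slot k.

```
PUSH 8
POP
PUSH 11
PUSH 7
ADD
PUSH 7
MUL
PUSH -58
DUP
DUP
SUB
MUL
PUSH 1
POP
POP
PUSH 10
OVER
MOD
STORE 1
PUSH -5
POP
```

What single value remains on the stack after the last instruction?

126

PUSH 8   : [8]
POP      : []
PUSH 11  : [11]
PUSH 7   : [11, 7]
ADD      : [18]
PUSH 7   : [18, 7]
MUL      : [126]
PUSH -58 : [126, -58]
DUP      : [126, -58, -58]
DUP      : [126, -58, -58, -58]
SUB      : [126, -58, 0]
MUL      : [126, 0]
PUSH 1   : [126, 0, 1]
POP      : [126, 0]
POP      : [126]
PUSH 10  : [126, 10]
OVER     : [126, 10, 126]
MOD      : [126, 10]
STORE 1  : [126]
PUSH -5  : [126, -5]
POP      : [126]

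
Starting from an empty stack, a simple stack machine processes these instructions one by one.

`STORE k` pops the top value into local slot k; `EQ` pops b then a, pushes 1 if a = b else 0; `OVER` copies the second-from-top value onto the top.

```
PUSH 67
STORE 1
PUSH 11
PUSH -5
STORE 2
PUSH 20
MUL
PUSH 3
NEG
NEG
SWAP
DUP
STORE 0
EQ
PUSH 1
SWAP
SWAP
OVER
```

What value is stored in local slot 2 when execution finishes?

-5

PUSH 67 -> [67]
STORE 1 -> []
PUSH 11 -> [11]
PUSH -5 -> [11, -5]
STORE 2 -> [11]
PUSH 20 -> [11, 20]
MUL     -> [220]
PUSH 3  -> [220, 3]
NEG     -> [220, -3]
NEG     -> [220, 3]
SWAP    -> [3, 220]
DUP     -> [3, 220, 220]
STORE 0 -> [3, 220]
EQ      -> [0]
PUSH 1  -> [0, 1]
SWAP    -> [1, 0]
SWAP    -> [0, 1]
OVER    -> [0, 1, 0]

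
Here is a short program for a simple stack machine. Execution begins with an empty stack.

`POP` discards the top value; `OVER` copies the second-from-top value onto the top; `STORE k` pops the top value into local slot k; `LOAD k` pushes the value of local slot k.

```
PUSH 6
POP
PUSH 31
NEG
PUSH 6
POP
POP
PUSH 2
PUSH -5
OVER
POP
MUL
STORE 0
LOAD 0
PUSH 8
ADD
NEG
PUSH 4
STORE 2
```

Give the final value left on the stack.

2

PUSH 6  -> [6]
POP     -> []
PUSH 31 -> [31]
NEG     -> [-31]
PUSH 6  -> [-31, 6]
POP     -> [-31]
POP     -> []
PUSH 2  -> [2]
PUSH -5 -> [2, -5]
OVER    -> [2, -5, 2]
POP     -> [2, -5]
MUL     -> [-10]
STORE 0 -> []
LOAD 0  -> [-10]
PUSH 8  -> [-10, 8]
ADD     -> [-2]
NEG     -> [2]
PUSH 4  -> [2, 4]
STORE 2 -> [2]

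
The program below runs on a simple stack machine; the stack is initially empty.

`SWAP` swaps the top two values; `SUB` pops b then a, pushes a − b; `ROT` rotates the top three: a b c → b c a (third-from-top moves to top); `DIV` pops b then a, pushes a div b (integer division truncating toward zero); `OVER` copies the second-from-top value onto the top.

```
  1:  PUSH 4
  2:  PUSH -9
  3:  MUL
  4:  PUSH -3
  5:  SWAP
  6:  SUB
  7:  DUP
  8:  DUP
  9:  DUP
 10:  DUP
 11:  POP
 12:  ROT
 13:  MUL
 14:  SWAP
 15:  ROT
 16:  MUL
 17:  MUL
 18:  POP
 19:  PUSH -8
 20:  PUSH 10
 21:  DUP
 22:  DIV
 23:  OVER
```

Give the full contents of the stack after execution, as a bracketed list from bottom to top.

[-8, 1, -8]

PUSH 4  -> [4]
PUSH -9 -> [4, -9]
MUL     -> [-36]
PUSH -3 -> [-36, -3]
SWAP    -> [-3, -36]
SUB     -> [33]
DUP     -> [33, 33]
DUP     -> [33, 33, 33]
DUP     -> [33, 33, 33, 33]
DUP     -> [33, 33, 33, 33, 33]
POP     -> [33, 33, 33, 33]
ROT     -> [33, 33, 33, 33]
MUL     -> [33, 33, 1089]
SWAP    -> [33, 1089, 33]
ROT     -> [1089, 33, 33]
MUL     -> [1089, 1089]
MUL     -> [1185921]
POP     -> []
PUSH -8 -> [-8]
PUSH 10 -> [-8, 10]
DUP     -> [-8, 10, 10]
DIV     -> [-8, 1]
OVER    -> [-8, 1, -8]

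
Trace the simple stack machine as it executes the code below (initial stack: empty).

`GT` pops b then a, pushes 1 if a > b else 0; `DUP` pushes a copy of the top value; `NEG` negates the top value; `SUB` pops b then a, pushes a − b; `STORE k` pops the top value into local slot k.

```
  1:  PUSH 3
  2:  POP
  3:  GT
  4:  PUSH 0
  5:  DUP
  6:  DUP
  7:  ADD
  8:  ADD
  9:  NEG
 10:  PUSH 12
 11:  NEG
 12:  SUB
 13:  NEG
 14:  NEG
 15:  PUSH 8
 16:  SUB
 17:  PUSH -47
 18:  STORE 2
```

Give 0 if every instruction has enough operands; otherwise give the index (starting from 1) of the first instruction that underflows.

3

PUSH 3 → [3]
POP    → []
GT  — needs 2 operands, stack has 0 → underflow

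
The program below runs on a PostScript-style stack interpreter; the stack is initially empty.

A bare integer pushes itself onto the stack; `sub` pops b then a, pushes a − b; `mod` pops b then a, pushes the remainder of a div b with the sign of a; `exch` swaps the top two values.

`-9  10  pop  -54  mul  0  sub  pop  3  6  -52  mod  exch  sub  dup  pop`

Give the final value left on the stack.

-9   -> [-9]
10   -> [-9, 10]
pop  -> [-9]
-54  -> [-9, -54]
mul  -> [486]
0    -> [486, 0]
sub  -> [486]
pop  -> []
3    -> [3]
6    -> [3, 6]
-52  -> [3, 6, -52]
mod  -> [3, 6]
exch -> [6, 3]
sub  -> [3]
dup  -> [3, 3]
pop  -> [3]

3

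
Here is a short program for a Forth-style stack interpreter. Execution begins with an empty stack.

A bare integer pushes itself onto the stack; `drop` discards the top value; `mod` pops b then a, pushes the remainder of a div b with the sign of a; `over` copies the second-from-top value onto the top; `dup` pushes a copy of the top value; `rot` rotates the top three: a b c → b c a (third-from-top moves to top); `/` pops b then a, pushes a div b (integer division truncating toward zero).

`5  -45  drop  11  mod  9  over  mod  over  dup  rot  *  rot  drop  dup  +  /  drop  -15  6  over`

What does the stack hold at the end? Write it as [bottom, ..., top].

5     5
-45   5 -45
drop  5
11    5 11
mod   5
9     5 9
over  5 9 5
mod   5 4
over  5 4 5
dup   5 4 5 5
rot   5 5 5 4
*     5 5 20
rot   5 20 5
drop  5 20
dup   5 20 20
+     5 40
/     0
drop  (empty)
-15   -15
6     -15 6
over  -15 6 -15

[-15, 6, -15]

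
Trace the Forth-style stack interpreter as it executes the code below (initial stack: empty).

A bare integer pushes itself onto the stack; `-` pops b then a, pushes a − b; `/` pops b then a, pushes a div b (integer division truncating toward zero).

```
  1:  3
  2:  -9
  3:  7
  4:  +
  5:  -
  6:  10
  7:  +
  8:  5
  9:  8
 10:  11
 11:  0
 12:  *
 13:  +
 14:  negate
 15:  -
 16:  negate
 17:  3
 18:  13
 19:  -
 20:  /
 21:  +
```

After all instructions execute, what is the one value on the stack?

3       3
-9      3 -9
7       3 -9 7
+       3 -2
-       5
10      5 10
+       15
5       15 5
8       15 5 8
11      15 5 8 11
0       15 5 8 11 0
*       15 5 8 0
+       15 5 8
negate  15 5 -8
-       15 13
negate  15 -13
3       15 -13 3
13      15 -13 3 13
-       15 -13 -10
/       15 1
+       16

16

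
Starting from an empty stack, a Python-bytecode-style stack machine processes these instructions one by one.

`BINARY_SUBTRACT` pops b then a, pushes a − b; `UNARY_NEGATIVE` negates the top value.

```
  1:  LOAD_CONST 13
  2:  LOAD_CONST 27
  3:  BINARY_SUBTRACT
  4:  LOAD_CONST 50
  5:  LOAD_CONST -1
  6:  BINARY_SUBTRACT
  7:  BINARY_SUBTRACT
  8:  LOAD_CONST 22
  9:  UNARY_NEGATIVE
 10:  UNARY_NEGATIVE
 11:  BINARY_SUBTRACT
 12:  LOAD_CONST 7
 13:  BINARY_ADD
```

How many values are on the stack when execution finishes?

LOAD_CONST 13   → [13]
LOAD_CONST 27   → [13, 27]
BINARY_SUBTRACT → [-14]
LOAD_CONST 50   → [-14, 50]
LOAD_CONST -1   → [-14, 50, -1]
BINARY_SUBTRACT → [-14, 51]
BINARY_SUBTRACT → [-65]
LOAD_CONST 22   → [-65, 22]
UNARY_NEGATIVE  → [-65, -22]
UNARY_NEGATIVE  → [-65, 22]
BINARY_SUBTRACT → [-87]
LOAD_CONST 7    → [-87, 7]
BINARY_ADD      → [-80]

1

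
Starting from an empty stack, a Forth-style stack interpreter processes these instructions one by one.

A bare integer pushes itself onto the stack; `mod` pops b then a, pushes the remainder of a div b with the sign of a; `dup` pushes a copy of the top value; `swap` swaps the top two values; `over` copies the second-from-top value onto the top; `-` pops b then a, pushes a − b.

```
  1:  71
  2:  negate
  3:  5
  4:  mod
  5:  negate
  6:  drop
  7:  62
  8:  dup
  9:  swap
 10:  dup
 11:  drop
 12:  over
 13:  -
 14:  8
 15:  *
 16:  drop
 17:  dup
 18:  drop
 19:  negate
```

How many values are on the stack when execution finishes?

71      71
negate  -71
5       -71 5
mod     -1
negate  1
drop    (empty)
62      62
dup     62 62
swap    62 62
dup     62 62 62
drop    62 62
over    62 62 62
-       62 0
8       62 0 8
*       62 0
drop    62
dup     62 62
drop    62
negate  -62

1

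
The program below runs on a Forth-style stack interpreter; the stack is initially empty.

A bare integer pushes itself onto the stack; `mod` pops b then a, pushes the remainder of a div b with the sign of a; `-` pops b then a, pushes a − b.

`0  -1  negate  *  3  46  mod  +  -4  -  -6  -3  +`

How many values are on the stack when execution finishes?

2

0      → [0]
-1     → [0, -1]
negate → [0, 1]
*      → [0]
3      → [0, 3]
46     → [0, 3, 46]
mod    → [0, 3]
+      → [3]
-4     → [3, -4]
-      → [7]
-6     → [7, -6]
-3     → [7, -6, -3]
+      → [7, -9]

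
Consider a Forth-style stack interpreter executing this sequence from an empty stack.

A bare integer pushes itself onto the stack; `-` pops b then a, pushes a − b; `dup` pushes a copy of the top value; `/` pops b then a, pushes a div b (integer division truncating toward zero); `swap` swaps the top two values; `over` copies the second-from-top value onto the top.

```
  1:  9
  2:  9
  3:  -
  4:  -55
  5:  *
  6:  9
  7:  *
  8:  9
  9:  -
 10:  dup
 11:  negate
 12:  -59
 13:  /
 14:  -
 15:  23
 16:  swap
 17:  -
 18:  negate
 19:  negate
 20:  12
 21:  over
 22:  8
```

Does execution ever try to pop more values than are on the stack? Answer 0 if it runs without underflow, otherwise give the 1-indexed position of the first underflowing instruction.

0

9      : 9
9      : 9 9
-      : 0
-55    : 0 -55
*      : 0
9      : 0 9
*      : 0
9      : 0 9
-      : -9
dup    : -9 -9
negate : -9 9
-59    : -9 9 -59
/      : -9 0
-      : -9
23     : -9 23
swap   : 23 -9
-      : 32
negate : -32
negate : 32
12     : 32 12
over   : 32 12 32
8      : 32 12 32 8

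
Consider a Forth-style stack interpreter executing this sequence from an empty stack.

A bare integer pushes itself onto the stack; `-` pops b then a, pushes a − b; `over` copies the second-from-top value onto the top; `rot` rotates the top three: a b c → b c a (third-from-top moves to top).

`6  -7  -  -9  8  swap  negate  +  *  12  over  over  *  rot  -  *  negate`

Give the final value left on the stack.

6      → 6
-7     → 6 -7
-      → 13
-9     → 13 -9
8      → 13 -9 8
swap   → 13 8 -9
negate → 13 8 9
+      → 13 17
*      → 221
12     → 221 12
over   → 221 12 221
over   → 221 12 221 12
*      → 221 12 2652
rot    → 12 2652 221
-      → 12 2431
*      → 29172
negate → -29172

-29172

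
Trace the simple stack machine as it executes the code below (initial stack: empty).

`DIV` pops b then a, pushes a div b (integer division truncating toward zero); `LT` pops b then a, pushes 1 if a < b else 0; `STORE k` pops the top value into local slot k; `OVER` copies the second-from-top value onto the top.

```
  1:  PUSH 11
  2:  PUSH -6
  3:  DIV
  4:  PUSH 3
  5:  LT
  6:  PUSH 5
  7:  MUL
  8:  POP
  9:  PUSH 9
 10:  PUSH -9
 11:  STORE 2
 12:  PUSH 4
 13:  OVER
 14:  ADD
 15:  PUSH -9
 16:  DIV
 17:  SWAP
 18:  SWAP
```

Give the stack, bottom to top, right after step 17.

[-1, 9]

PUSH 11  [11]
PUSH -6  [11, -6]
DIV      [-1]
PUSH 3   [-1, 3]
LT       [1]
PUSH 5   [1, 5]
MUL      [5]
POP      []
PUSH 9   [9]
PUSH -9  [9, -9]
STORE 2  [9]
PUSH 4   [9, 4]
OVER     [9, 4, 9]
ADD      [9, 13]
PUSH -9  [9, 13, -9]
DIV      [9, -1]
SWAP     [-1, 9]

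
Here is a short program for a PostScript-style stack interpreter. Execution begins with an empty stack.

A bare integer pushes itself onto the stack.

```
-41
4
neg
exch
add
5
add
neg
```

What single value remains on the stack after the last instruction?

40

-41  : -41
4    : -41 4
neg  : -41 -4
exch : -4 -41
add  : -45
5    : -45 5
add  : -40
neg  : 40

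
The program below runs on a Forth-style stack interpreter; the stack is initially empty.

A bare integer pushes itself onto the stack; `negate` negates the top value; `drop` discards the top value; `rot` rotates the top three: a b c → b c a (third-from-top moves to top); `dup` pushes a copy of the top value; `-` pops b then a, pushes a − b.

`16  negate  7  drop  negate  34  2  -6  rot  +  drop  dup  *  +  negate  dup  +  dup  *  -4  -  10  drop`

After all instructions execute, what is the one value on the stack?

1604

16     → [16]
negate → [-16]
7      → [-16, 7]
drop   → [-16]
negate → [16]
34     → [16, 34]
2      → [16, 34, 2]
-6     → [16, 34, 2, -6]
rot    → [16, 2, -6, 34]
+      → [16, 2, 28]
drop   → [16, 2]
dup    → [16, 2, 2]
*      → [16, 4]
+      → [20]
negate → [-20]
dup    → [-20, -20]
+      → [-40]
dup    → [-40, -40]
*      → [1600]
-4     → [1600, -4]
-      → [1604]
10     → [1604, 10]
drop   → [1604]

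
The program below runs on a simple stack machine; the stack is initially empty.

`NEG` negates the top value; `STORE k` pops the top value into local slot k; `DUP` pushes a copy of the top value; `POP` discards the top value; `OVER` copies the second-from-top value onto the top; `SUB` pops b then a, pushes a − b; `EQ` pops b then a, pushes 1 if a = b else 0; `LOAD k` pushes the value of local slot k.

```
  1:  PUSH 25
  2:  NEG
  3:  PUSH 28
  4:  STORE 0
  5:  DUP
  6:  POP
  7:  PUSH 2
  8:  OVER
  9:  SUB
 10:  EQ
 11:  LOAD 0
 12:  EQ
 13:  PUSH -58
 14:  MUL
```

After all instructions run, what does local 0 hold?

PUSH 25  : 25
NEG      : -25
PUSH 28  : -25 28
STORE 0  : -25
DUP      : -25 -25
POP      : -25
PUSH 2   : -25 2
OVER     : -25 2 -25
SUB      : -25 27
EQ       : 0
LOAD 0   : 0 28
EQ       : 0
PUSH -58 : 0 -58
MUL      : 0

28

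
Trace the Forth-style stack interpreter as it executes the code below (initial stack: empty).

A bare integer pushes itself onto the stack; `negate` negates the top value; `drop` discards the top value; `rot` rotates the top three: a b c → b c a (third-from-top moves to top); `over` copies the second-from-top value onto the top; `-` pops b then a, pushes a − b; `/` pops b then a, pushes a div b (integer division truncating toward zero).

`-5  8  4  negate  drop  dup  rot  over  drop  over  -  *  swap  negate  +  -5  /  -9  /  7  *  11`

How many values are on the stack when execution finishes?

-5     -> [-5]
8      -> [-5, 8]
4      -> [-5, 8, 4]
negate -> [-5, 8, -4]
drop   -> [-5, 8]
dup    -> [-5, 8, 8]
rot    -> [8, 8, -5]
over   -> [8, 8, -5, 8]
drop   -> [8, 8, -5]
over   -> [8, 8, -5, 8]
-      -> [8, 8, -13]
*      -> [8, -104]
swap   -> [-104, 8]
negate -> [-104, -8]
+      -> [-112]
-5     -> [-112, -5]
/      -> [22]
-9     -> [22, -9]
/      -> [-2]
7      -> [-2, 7]
*      -> [-14]
11     -> [-14, 11]

2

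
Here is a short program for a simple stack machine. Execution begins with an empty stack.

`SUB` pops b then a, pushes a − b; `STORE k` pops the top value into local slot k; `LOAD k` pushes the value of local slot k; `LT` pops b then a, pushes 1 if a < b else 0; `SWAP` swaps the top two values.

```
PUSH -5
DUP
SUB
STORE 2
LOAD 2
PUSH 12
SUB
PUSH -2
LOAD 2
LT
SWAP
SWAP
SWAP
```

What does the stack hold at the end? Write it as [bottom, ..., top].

[1, -12]

PUSH -5 -> [-5]
DUP     -> [-5, -5]
SUB     -> [0]
STORE 2 -> []
LOAD 2  -> [0]
PUSH 12 -> [0, 12]
SUB     -> [-12]
PUSH -2 -> [-12, -2]
LOAD 2  -> [-12, -2, 0]
LT      -> [-12, 1]
SWAP    -> [1, -12]
SWAP    -> [-12, 1]
SWAP    -> [1, -12]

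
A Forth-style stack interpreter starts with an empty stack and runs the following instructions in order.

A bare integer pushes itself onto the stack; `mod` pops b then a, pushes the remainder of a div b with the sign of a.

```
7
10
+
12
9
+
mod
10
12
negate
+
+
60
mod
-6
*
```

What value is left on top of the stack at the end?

7       7
10      7 10
+       17
12      17 12
9       17 12 9
+       17 21
mod     17
10      17 10
12      17 10 12
negate  17 10 -12
+       17 -2
+       15
60      15 60
mod     15
-6      15 -6
*       -90

-90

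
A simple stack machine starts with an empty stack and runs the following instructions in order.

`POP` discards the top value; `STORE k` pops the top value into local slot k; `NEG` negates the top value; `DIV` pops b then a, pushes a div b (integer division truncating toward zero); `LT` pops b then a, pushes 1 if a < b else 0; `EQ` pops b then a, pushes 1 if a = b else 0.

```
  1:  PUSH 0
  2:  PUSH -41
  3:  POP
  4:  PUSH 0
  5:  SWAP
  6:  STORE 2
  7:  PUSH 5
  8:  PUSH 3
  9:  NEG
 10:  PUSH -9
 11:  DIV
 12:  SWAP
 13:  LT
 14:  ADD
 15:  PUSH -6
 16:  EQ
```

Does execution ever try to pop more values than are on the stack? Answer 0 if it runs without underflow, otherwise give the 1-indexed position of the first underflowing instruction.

PUSH 0    0
PUSH -41  0 -41
POP       0
PUSH 0    0 0
SWAP      0 0
STORE 2   0
PUSH 5    0 5
PUSH 3    0 5 3
NEG       0 5 -3
PUSH -9   0 5 -3 -9
DIV       0 5 0
SWAP      0 0 5
LT        0 1
ADD       1
PUSH -6   1 -6
EQ        0

0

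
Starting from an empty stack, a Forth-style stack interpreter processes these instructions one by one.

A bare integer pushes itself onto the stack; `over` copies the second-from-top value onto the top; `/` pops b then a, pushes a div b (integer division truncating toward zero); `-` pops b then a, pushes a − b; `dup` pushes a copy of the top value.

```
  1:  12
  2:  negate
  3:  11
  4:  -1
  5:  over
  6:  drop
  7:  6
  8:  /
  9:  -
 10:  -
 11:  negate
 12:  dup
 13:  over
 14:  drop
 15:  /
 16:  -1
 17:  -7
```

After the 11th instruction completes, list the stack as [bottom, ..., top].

[23]

12     -> 12
negate -> -12
11     -> -12 11
-1     -> -12 11 -1
over   -> -12 11 -1 11
drop   -> -12 11 -1
6      -> -12 11 -1 6
/      -> -12 11 0
-      -> -12 11
-      -> -23
negate -> 23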